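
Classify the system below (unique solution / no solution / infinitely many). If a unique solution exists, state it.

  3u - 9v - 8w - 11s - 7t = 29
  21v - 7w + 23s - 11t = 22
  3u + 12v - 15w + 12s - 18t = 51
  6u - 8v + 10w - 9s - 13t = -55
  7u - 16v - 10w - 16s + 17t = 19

Row-reduce:
R1 ← R1 / (3).
R3 ← R3 − 3·R1.
R4 ← R4 − 6·R1.
R5 ← R5 − 7·R1.
R2 ← R2 / (21).
R1 ← R1 + 3·R2.
R3 ← R3 − 21·R2.
R4 ← R4 − 10·R2.
R5 ← R5 − 5·R2.
Swap R3 and R4.
R3 ← R3 / (88/3).
R1 ← R1 + 11/3·R3.
R2 ← R2 + 1/3·R3.
R5 ← R5 − 31/3·R3.
Swap R4 and R5.
R4 ← R4 / (2137/616).
R1 ← R1 + 1/8·R4.
R2 ← R2 − 689/616·R4.
R3 ← R3 − 43/616·R4.
Rank is 4 with 5 unknowns, leaving t free.

infinitely many solutions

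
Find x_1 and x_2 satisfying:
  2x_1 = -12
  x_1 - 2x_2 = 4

x_1 = -6, x_2 = -5

From equation 2: x_1 = 4 + 2·x_2.
Substitute into equation 1 and solve: x_2 = -5.
Then x_1 = -6.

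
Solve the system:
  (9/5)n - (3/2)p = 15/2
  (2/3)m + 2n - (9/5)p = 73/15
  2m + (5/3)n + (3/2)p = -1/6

m = -5, n = 5, p = 1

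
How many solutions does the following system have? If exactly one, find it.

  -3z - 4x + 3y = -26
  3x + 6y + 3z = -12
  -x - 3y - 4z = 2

Row-reduce the augmented matrix:
R1 ← R1 / (-4).
R2 ← R2 − 3·R1.
R3 ← R3 + 1·R1.
R2 ← R2 / (33/4).
R1 ← R1 + 3/4·R2.
R3 ← R3 + 15/4·R2.
R3 ← R3 / (-32/11).
R1 ← R1 − 9/11·R3.
R2 ← R2 − 1/11·R3.
Reading off the reduced rows gives x = 2, y = -4, z = 2.

x = 2, y = -4, z = 2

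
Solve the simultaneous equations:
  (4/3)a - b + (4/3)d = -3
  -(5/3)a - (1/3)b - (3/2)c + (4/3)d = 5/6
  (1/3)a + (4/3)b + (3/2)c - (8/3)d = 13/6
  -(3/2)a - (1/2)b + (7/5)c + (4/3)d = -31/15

infinitely many solutions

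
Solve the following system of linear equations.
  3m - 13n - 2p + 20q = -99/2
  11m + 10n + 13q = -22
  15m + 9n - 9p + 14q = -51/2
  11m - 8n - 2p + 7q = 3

m = 2, n = -1/2, p = 1, q = -3

Row-reduce the augmented matrix:
R1 ← R1 / (3).
R2 ← R2 − 11·R1.
R3 ← R3 − 15·R1.
R4 ← R4 − 11·R1.
R2 ← R2 / (173/3).
R1 ← R1 + 13/3·R2.
R3 ← R3 − 74·R2.
R4 ← R4 − 119/3·R2.
R3 ← R3 / (-1455/173).
R1 ← R1 + 20/173·R3.
R2 ← R2 − 22/173·R3.
R4 ← R4 − 50/173·R3.
R4 ← R4 / (-7312/291).
R1 ← R1 − 655/291·R4.
R2 ← R2 + 1711/1455·R4.
R3 ← R3 − 1484/1455·R4.
Reading off the reduced rows gives m = 2, n = -1/2, p = 1, q = -3.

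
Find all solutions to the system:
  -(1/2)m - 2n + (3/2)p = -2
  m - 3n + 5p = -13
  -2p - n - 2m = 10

no solution

Row-reduce:
R1 ← R1 / (-1/2).
R2 ← R2 − 1·R1.
R3 ← R3 + 2·R1.
R2 ← R2 / (-7).
R1 ← R1 − 4·R2.
R3 ← R3 − 7·R2.
Row 3 reduces to 0 = 1, a contradiction. The system is inconsistent.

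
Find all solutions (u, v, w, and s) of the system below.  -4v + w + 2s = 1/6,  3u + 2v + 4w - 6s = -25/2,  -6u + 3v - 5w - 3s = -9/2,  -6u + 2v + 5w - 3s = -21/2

Row-reduce the augmented matrix:
Swap R1 and R2.
R1 ← R1 / (3).
R3 ← R3 + 6·R1.
R4 ← R4 + 6·R1.
R2 ← R2 / (-4).
R1 ← R1 − 2/3·R2.
R3 ← R3 − 7·R2.
R4 ← R4 − 6·R2.
R3 ← R3 / (19/4).
R1 ← R1 − 3/2·R3.
R2 ← R2 + 1/4·R3.
R4 ← R4 − 29/2·R3.
R4 ← R4 / (439/19).
R1 ← R1 − 112/57·R4.
R2 ← R2 + 21/19·R4.
R3 ← R3 + 46/19·R4.
Reading off the reduced rows gives u = 1/2, v = 1, w = -1/2, s = 7/3.

u = 1/2, v = 1, w = -1/2, s = 7/3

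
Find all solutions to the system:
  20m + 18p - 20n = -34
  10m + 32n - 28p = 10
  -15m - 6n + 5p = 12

Row-reduce:
R1 ← R1 / (20).
R2 ← R2 − 10·R1.
R3 ← R3 + 15·R1.
R2 ← R2 / (42).
R1 ← R1 + 1·R2.
R3 ← R3 + 21·R2.
Rank is 2 with 3 unknowns, leaving p free.

infinitely many solutions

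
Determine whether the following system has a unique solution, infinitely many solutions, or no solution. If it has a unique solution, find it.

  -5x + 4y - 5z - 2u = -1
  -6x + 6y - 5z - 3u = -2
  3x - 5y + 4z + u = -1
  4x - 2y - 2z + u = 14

Row-reduce the augmented matrix:
R1 ← R1 / (-5).
R2 ← R2 + 6·R1.
R3 ← R3 − 3·R1.
R4 ← R4 − 4·R1.
R2 ← R2 / (6/5).
R1 ← R1 + 4/5·R2.
R3 ← R3 + 13/5·R2.
R4 ← R4 − 6/5·R2.
R3 ← R3 / (19/6).
R1 ← R1 − 5/3·R3.
R2 ← R2 − 5/6·R3.
R4 ← R4 + 7·R3.
R4 ← R4 / (-63/19).
R1 ← R1 − 15/19·R4.
R2 ← R2 + 2/19·R4.
R3 ← R3 + 9/19·R4.
Reading off the reduced rows gives x = 3, y = 0, z = -2, u = -2.

x = 3, y = 0, z = -2, u = -2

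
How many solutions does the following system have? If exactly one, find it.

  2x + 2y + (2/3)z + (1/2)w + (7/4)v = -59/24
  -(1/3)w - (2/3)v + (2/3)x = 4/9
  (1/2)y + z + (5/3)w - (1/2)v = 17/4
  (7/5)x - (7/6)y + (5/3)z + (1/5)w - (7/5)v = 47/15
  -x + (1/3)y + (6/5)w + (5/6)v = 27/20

Row-reduce the augmented matrix:
R1 ← R1 / (2).
R2 ← R2 − 2/3·R1.
R4 ← R4 − 7/5·R1.
R5 ← R5 + 1·R1.
R2 ← R2 / (-2/3).
R1 ← R1 − 1·R2.
R3 ← R3 − 1/2·R2.
R4 ← R4 + 77/30·R2.
R5 ← R5 − 4/3·R2.
R3 ← R3 / (5/6).
R2 ← R2 − 1/3·R3.
R4 ← R4 − 37/18·R3.
R5 ← R5 + 1/9·R3.
R4 ← R4 / (-127/90).
R1 ← R1 + 1/2·R4.
R2 ← R2 − 7/30·R4.
R3 ← R3 − 31/20·R4.
R5 ← R5 − 28/45·R4.
R5 ← R5 / (11771/7620).
R1 ← R1 + 385/127·R5.
R2 ← R2 − 8631/2540·R5.
R3 ← R3 − 23229/5080·R5.
R4 ← R4 + 516/127·R5.
Reading off the reduced rows gives x = 2/3, y = -1, z = -1, w = 3, v = -3/2.

x = 2/3, y = -1, z = -1, w = 3, v = -3/2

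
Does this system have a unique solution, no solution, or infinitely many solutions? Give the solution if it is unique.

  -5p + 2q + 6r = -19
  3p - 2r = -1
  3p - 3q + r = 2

Row-reduce the augmented matrix:
R1 ← R1 / (-5).
R2 ← R2 − 3·R1.
R3 ← R3 − 3·R1.
R2 ← R2 / (6/5).
R1 ← R1 + 2/5·R2.
R3 ← R3 + 9/5·R2.
R3 ← R3 / (7).
R1 ← R1 + 2/3·R3.
R2 ← R2 − 4/3·R3.
Reading off the reduced rows gives p = -3, q = -5, r = -4.

p = -3, q = -5, r = -4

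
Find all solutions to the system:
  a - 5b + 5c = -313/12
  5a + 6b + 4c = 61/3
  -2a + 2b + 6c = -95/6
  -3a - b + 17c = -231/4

Row-reduce the augmented matrix:
R2 ← R2 − 5·R1.
R3 ← R3 + 2·R1.
R4 ← R4 + 3·R1.
R2 ← R2 / (31).
R1 ← R1 + 5·R2.
R3 ← R3 + 8·R2.
R4 ← R4 + 16·R2.
R3 ← R3 / (328/31).
R1 ← R1 − 50/31·R3.
R2 ← R2 + 21/31·R3.
R4 ← R4 − 656/31·R3.
R4 reduces to 0 = 0, so the extra equation is consistent.
Reading off the reduced rows gives a = 8/3, b = 3, c = -11/4.

a = 8/3, b = 3, c = -11/4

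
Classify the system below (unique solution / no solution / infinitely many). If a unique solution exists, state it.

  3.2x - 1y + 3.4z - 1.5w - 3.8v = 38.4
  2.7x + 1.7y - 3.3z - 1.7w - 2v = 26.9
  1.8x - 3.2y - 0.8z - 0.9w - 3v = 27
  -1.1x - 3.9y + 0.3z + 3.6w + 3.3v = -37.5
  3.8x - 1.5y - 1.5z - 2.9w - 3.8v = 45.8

x = 3, y = 0, z = 0, w = -4, v = -6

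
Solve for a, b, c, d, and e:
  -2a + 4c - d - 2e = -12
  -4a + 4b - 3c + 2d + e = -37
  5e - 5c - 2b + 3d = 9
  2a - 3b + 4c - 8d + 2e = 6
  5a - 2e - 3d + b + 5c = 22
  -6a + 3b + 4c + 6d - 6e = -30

a = 6, b = -4, c = 0, d = 2, e = -1

Row-reduce the augmented matrix:
R1 ← R1 / (-2).
R2 ← R2 + 4·R1.
R4 ← R4 − 2·R1.
R5 ← R5 − 5·R1.
R6 ← R6 + 6·R1.
R2 ← R2 / (4).
R3 ← R3 + 2·R2.
R4 ← R4 + 3·R2.
R5 ← R5 − 1·R2.
R6 ← R6 − 3·R2.
R3 ← R3 / (-21/2).
R1 ← R1 + 2·R3.
R2 ← R2 + 11/4·R3.
R4 ← R4 + 1/4·R3.
R5 ← R5 − 71/4·R3.
R6 ← R6 − 1/4·R3.
R4 ← R4 / (-257/42).
R1 ← R1 + 19/42·R4.
R2 ← R2 + 13/42·R4.
R3 ← R3 + 10/21·R4.
R5 ← R5 − 41/21·R4.
R6 ← R6 − 257/42·R4.
R5 ← R5 / (1431/257).
R1 ← R1 + 178/257·R5.
R2 ← R2 + 230/257·R5.
R3 ← R3 + 255/257·R5.
R4 ← R4 + 150/257·R5.
R6 reduces to 0 = 0, so the extra equation is consistent.
Reading off the reduced rows gives a = 6, b = -4, c = 0, d = 2, e = -1.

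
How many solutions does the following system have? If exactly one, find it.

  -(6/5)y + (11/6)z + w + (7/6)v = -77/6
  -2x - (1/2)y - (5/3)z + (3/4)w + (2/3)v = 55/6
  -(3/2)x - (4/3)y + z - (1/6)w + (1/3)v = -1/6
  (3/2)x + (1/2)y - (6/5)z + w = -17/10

Row-reduce:
Swap R1 and R2.
R1 ← R1 / (-2).
R3 ← R3 + 3/2·R1.
R4 ← R4 − 3/2·R1.
R2 ← R2 / (-6/5).
R1 ← R1 − 1/4·R2.
R3 ← R3 + 23/24·R2.
R4 ← R4 − 1/8·R2.
R3 ← R3 / (679/864).
R1 ← R1 − 175/144·R3.
R2 ← R2 + 55/36·R3.
R4 ← R4 + 3253/1440·R3.
R4 ← R4 / (-7401/2716).
R1 ← R1 − 213/97·R4.
R2 ← R2 + 5165/1358·R4.
R3 ← R3 + 1320/679·R4.
Rank is 4 with 5 unknowns, leaving v free.

infinitely many solutions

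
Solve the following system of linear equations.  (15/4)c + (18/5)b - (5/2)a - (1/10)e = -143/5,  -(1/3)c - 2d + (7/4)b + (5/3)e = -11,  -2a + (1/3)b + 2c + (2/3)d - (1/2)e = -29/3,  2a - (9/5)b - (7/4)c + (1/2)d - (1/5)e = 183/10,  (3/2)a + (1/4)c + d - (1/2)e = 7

Row-reduce:
R1 ← R1 / (-5/2).
R3 ← R3 + 2·R1.
R4 ← R4 − 2·R1.
R5 ← R5 − 3/2·R1.
R2 ← R2 / (7/4).
R1 ← R1 + 36/25·R2.
R3 ← R3 + 191/75·R2.
R4 ← R4 − 27/25·R2.
R5 ← R5 − 54/25·R2.
R3 ← R3 / (-2339/1575).
R1 ← R1 + 621/350·R3.
R2 ← R2 + 4/21·R3.
R4 ← R4 − 1019/700·R3.
R5 ← R5 − 1019/350·R3.
R4 ← R4 / (-1088/2339).
R1 ← R1 − 2421/2339·R4.
R2 ← R2 + 2000/2339·R4.
R3 ← R3 − 3534/2339·R4.
R5 ← R5 + 2176/2339·R4.
Row 5 reduces to 0 = -1, a contradiction. The system is inconsistent.

no solution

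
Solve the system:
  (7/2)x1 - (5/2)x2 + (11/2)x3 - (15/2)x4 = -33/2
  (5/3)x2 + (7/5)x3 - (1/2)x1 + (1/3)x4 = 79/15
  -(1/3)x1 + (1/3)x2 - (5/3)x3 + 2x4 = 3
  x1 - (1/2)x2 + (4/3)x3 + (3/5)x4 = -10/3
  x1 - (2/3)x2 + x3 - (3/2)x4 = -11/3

Row-reduce:
R1 ← R1 / (7/2).
R2 ← R2 + 1/2·R1.
R3 ← R3 + 1/3·R1.
R4 ← R4 − 1·R1.
R5 ← R5 − 1·R1.
R2 ← R2 / (55/42).
R1 ← R1 + 5/7·R2.
R3 ← R3 − 2/21·R2.
R4 ← R4 − 3/14·R2.
R5 ← R5 − 1/21·R2.
R3 ← R3 / (-358/275).
R1 ← R1 − 152/55·R3.
R2 ← R2 − 459/275·R3.
R4 ← R4 + 983/1650·R3.
R5 ← R5 + 179/275·R3.
R4 ← R4 / (72517/32220).
R1 ← R1 − 160/537·R4.
R2 ← R2 − 413/358·R4.
R3 ← R3 + 1105/1074·R4.
Row 5 reduces to 0 = 1/3, a contradiction. The system is inconsistent.

no solution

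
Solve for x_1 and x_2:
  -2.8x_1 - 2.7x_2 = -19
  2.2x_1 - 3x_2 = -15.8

x_1 = 1, x_2 = 6

Row-reduce the augmented matrix:
R1 ← R1 / (-14/5).
R2 ← R2 − 11/5·R1.
R2 ← R2 / (-717/140).
R1 ← R1 − 27/28·R2.
Reading off the reduced rows gives x_1 = 1, x_2 = 6.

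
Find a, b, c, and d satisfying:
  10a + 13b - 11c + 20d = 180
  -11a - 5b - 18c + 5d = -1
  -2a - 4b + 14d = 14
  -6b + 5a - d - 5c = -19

Row-reduce the augmented matrix:
R1 ← R1 / (10).
R2 ← R2 + 11·R1.
R3 ← R3 + 2·R1.
R4 ← R4 − 5·R1.
R2 ← R2 / (93/10).
R1 ← R1 − 13/10·R2.
R3 ← R3 + 7/5·R2.
R4 ← R4 + 25/2·R2.
R3 ← R3 / (-626/93).
R1 ← R1 − 289/93·R3.
R2 ← R2 + 301/93·R3.
R4 ← R4 + 3716/93·R3.
R4 ← R4 / (-33080/313).
R1 ← R1 − 2633/313·R4.
R2 ← R2 + 2412/313·R4.
R3 ← R3 + 1026/313·R4.
Reading off the reduced rows gives a = 2, b = 6, c = -2, d = 3.

a = 2, b = 6, c = -2, d = 3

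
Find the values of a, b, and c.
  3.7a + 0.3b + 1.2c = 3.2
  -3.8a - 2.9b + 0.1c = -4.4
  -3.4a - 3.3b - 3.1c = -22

a = -1, b = 3, c = 5

Row-reduce the augmented matrix:
R1 ← R1 / (37/10).
R2 ← R2 + 19/5·R1.
R3 ← R3 + 17/5·R1.
R2 ← R2 / (-959/370).
R1 ← R1 − 3/37·R2.
R3 ← R3 + 1119/370·R2.
R3 ← R3 / (-17032/4795).
R1 ← R1 − 351/959·R3.
R2 ← R2 + 493/959·R3.
Reading off the reduced rows gives a = -1, b = 3, c = 5.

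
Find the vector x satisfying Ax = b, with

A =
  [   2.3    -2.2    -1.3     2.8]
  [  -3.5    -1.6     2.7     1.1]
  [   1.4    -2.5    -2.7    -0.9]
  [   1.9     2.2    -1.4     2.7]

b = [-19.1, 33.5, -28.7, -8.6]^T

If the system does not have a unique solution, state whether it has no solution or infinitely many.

x_1 = -6, x_2 = 2, x_3 = 5, x_4 = 2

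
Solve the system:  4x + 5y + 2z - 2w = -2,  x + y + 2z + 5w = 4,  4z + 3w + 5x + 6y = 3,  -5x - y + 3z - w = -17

no solution

Row-reduce:
R1 ← R1 / (4).
R2 ← R2 − 1·R1.
R3 ← R3 − 5·R1.
R4 ← R4 + 5·R1.
R2 ← R2 / (-1/4).
R1 ← R1 − 5/4·R2.
R3 ← R3 + 1/4·R2.
R4 ← R4 − 21/4·R2.
Swap R3 and R4.
R3 ← R3 / (37).
R1 ← R1 − 8·R3.
R2 ← R2 + 6·R3.
Row 4 reduces to 0 = 1, a contradiction. The system is inconsistent.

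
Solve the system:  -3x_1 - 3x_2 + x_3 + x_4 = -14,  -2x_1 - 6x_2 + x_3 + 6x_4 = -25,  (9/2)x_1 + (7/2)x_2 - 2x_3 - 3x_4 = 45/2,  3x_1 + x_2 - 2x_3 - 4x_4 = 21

no solution

Row-reduce:
R1 ← R1 / (-3).
R2 ← R2 + 2·R1.
R3 ← R3 − 9/2·R1.
R4 ← R4 − 3·R1.
R2 ← R2 / (-4).
R1 ← R1 − 1·R2.
R3 ← R3 + 1·R2.
R4 ← R4 + 2·R2.
R3 ← R3 / (-7/12).
R1 ← R1 + 1/4·R3.
R2 ← R2 + 1/12·R3.
R4 ← R4 + 7/6·R3.
Row 4 reduces to 0 = 4, a contradiction. The system is inconsistent.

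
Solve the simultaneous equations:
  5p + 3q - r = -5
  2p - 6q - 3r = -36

infinitely many solutions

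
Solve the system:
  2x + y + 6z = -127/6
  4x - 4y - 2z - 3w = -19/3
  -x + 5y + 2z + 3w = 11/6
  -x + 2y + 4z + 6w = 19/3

Row-reduce the augmented matrix:
R1 ← R1 / (2).
R2 ← R2 − 4·R1.
R3 ← R3 + 1·R1.
R4 ← R4 + 1·R1.
R2 ← R2 / (-6).
R1 ← R1 − 1/2·R2.
R3 ← R3 − 11/2·R2.
R4 ← R4 − 5/2·R2.
R3 ← R3 / (-47/6).
R1 ← R1 − 11/6·R3.
R2 ← R2 − 7/3·R3.
R4 ← R4 − 7/6·R3.
R4 ← R4 / (225/47).
R1 ← R1 + 9/47·R4.
R2 ← R2 − 27/47·R4.
R3 ← R3 + 3/94·R4.
Reading off the reduced rows gives x = -4/3, y = -1/2, z = -3, w = 3.

x = -4/3, y = -1/2, z = -3, w = 3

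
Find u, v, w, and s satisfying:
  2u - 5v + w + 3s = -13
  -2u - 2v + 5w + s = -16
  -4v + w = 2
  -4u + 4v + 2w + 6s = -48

u = 1, v = -1, w = -2, s = -6

Row-reduce the augmented matrix:
R1 ← R1 / (2).
R2 ← R2 + 2·R1.
R4 ← R4 + 4·R1.
R2 ← R2 / (-7).
R1 ← R1 + 5/2·R2.
R3 ← R3 + 4·R2.
R4 ← R4 + 6·R2.
R3 ← R3 / (-17/7).
R1 ← R1 + 23/14·R3.
R2 ← R2 + 6/7·R3.
R4 ← R4 + 8/7·R3.
R4 ← R4 / (164/17).
R1 ← R1 − 55/34·R4.
R2 ← R2 − 4/17·R4.
R3 ← R3 − 16/17·R4.
Reading off the reduced rows gives u = 1, v = -1, w = -2, s = -6.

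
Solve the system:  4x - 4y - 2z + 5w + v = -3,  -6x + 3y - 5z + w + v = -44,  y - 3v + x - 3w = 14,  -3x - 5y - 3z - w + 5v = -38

Row-reduce:
R1 ← R1 / (4).
R2 ← R2 + 6·R1.
R3 ← R3 − 1·R1.
R4 ← R4 + 3·R1.
R2 ← R2 / (-3).
R1 ← R1 + 1·R2.
R3 ← R3 − 2·R2.
R4 ← R4 + 8·R2.
R3 ← R3 / (-29/6).
R1 ← R1 − 13/6·R3.
R2 ← R2 − 8/3·R3.
R4 ← R4 − 101/6·R3.
R4 ← R4 / (-869/58).
R1 ← R1 + 55/58·R4.
R2 ← R2 + 119/58·R4.
R3 ← R3 + 17/58·R4.
Rank is 4 with 5 unknowns, leaving v free.

infinitely many solutions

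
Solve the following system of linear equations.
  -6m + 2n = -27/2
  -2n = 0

m = 9/4, n = 0

Row-reduce the augmented matrix:
R1 ← R1 / (-6).
R2 ← R2 / (-2).
R1 ← R1 + 1/3·R2.
Reading off the reduced rows gives m = 9/4, n = 0.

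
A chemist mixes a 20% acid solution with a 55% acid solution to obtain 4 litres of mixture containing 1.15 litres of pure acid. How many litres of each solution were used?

litres of solution A: 3, litres of solution B: 1

Let a = litres of solution A, b = litres of solution B.
  a + b = 4
  (1/5)a + (11/20)b = 23/20
From equation 1: a = 4 − b.
Substitute into equation 2 and solve: b = 1.
Then a = 3.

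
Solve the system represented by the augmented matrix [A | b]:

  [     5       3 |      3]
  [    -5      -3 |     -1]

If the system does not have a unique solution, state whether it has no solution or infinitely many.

no solution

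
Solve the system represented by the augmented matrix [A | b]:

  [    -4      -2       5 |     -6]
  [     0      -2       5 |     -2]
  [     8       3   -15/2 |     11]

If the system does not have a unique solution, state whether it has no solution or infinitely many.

Row-reduce:
R1 ← R1 / (-4).
R3 ← R3 − 8·R1.
R2 ← R2 / (-2).
R1 ← R1 − 1/2·R2.
R3 ← R3 + 1·R2.
Rank is 2 with 3 unknowns, leaving x_3 free.

infinitely many solutions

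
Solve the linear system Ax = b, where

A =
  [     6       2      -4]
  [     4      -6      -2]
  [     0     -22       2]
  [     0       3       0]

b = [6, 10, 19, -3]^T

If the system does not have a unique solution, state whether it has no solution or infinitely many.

Row-reduce:
R1 ← R1 / (6).
R2 ← R2 − 4·R1.
R2 ← R2 / (-22/3).
R1 ← R1 − 1/3·R2.
R3 ← R3 + 22·R2.
R4 ← R4 − 3·R2.
Swap R3 and R4.
R3 ← R3 / (3/11).
R1 ← R1 + 7/11·R3.
R2 ← R2 + 1/11·R3.
Row 4 reduces to 0 = 1, a contradiction. The system is inconsistent.

no solution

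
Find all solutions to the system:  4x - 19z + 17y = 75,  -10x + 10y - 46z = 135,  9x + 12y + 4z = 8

Row-reduce:
R1 ← R1 / (4).
R2 ← R2 + 10·R1.
R3 ← R3 − 9·R1.
R2 ← R2 / (105/2).
R1 ← R1 − 17/4·R2.
R3 ← R3 + 105/4·R2.
Row 3 reduces to 0 = 1/2, a contradiction. The system is inconsistent.

no solution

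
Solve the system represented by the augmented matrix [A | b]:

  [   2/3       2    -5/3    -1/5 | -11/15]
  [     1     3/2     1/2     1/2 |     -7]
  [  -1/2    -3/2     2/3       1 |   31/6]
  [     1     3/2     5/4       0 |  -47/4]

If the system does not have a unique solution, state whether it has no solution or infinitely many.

x_1 = 2, x_2 = -5, x_3 = -5, x_4 = 2

Row-reduce the augmented matrix:
R1 ← R1 / (2/3).
R2 ← R2 − 1·R1.
R3 ← R3 + 1/2·R1.
R4 ← R4 − 1·R1.
R2 ← R2 / (-3/2).
R1 ← R1 − 3·R2.
R4 ← R4 + 3/2·R2.
R3 ← R3 / (-7/12).
R1 ← R1 − 7/2·R3.
R2 ← R2 + 2·R3.
R4 ← R4 − 3/4·R3.
R4 ← R4 / (83/140).
R1 ← R1 − 32/5·R4.
R2 ← R2 + 362/105·R4.
R3 ← R3 + 51/35·R4.
Reading off the reduced rows gives x_1 = 2, x_2 = -5, x_3 = -5, x_4 = 2.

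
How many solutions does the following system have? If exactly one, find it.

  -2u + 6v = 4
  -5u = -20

Row-reduce the augmented matrix:
R1 ← R1 / (-2).
R2 ← R2 + 5·R1.
R2 ← R2 / (-15).
R1 ← R1 + 3·R2.
Reading off the reduced rows gives u = 4, v = 2.

u = 4, v = 2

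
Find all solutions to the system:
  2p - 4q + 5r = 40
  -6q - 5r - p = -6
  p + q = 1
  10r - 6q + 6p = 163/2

no solution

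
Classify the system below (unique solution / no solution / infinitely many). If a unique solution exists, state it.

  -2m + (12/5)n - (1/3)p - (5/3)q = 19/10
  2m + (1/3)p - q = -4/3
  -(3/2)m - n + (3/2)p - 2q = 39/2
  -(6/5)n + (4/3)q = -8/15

Row-reduce:
R1 ← R1 / (-2).
R2 ← R2 − 2·R1.
R3 ← R3 + 3/2·R1.
R2 ← R2 / (12/5).
R1 ← R1 + 6/5·R2.
R3 ← R3 + 14/5·R2.
R4 ← R4 + 6/5·R2.
R3 ← R3 / (7/4).
R1 ← R1 − 1/6·R3.
Row 4 reduces to 0 = -1/4, a contradiction. The system is inconsistent.

no solution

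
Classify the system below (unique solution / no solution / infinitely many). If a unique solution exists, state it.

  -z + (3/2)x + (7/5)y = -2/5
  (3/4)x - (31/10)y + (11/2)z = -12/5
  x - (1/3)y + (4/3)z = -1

infinitely many solutions

Row-reduce:
R1 ← R1 / (3/2).
R2 ← R2 − 3/4·R1.
R3 ← R3 − 1·R1.
R2 ← R2 / (-19/5).
R1 ← R1 − 14/15·R2.
R3 ← R3 + 19/15·R2.
Rank is 2 with 3 unknowns, leaving z free.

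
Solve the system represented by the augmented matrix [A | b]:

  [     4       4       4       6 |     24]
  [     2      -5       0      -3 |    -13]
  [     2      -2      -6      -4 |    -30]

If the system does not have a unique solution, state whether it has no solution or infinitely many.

infinitely many solutions

Row-reduce:
R1 ← R1 / (4).
R2 ← R2 − 2·R1.
R3 ← R3 − 2·R1.
R2 ← R2 / (-7).
R1 ← R1 − 1·R2.
R3 ← R3 + 4·R2.
R3 ← R3 / (-48/7).
R1 ← R1 − 5/7·R3.
R2 ← R2 − 2/7·R3.
Rank is 3 with 4 unknowns, leaving x_4 free.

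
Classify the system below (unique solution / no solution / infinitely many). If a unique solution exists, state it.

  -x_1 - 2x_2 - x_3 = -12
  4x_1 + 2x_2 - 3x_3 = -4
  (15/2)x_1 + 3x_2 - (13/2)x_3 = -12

no solution

Row-reduce:
R1 ← R1 / (-1).
R2 ← R2 − 4·R1.
R3 ← R3 − 15/2·R1.
R2 ← R2 / (-6).
R1 ← R1 − 2·R2.
R3 ← R3 + 12·R2.
Row 3 reduces to 0 = 2, a contradiction. The system is inconsistent.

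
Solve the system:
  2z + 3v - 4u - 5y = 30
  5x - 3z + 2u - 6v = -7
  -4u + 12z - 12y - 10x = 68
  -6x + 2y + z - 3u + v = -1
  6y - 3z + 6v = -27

infinitely many solutions

Row-reduce:
Swap R1 and R2.
R1 ← R1 / (5).
R3 ← R3 + 10·R1.
R4 ← R4 + 6·R1.
R2 ← R2 / (-5).
R3 ← R3 + 12·R2.
R4 ← R4 − 2·R2.
R5 ← R5 − 6·R2.
R3 ← R3 / (6/5).
R1 ← R1 + 3/5·R3.
R2 ← R2 + 2/5·R3.
R4 ← R4 + 9/5·R3.
R5 ← R5 + 3/5·R3.
R4 ← R4 / (61/5).
R1 ← R1 − 26/5·R4.
R2 ← R2 − 4·R4.
R3 ← R3 − 8·R4.
Rank is 4 with 5 unknowns, leaving v free.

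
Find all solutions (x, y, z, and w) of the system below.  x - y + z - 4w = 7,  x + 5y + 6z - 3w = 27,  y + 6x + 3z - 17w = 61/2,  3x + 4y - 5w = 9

Row-reduce:
R2 ← R2 − 1·R1.
R3 ← R3 − 6·R1.
R4 ← R4 − 3·R1.
R2 ← R2 / (6).
R1 ← R1 + 1·R2.
R3 ← R3 − 7·R2.
R4 ← R4 − 7·R2.
R3 ← R3 / (-53/6).
R1 ← R1 − 11/6·R3.
R2 ← R2 − 5/6·R3.
R4 ← R4 + 53/6·R3.
Row 4 reduces to 0 = -1/2, a contradiction. The system is inconsistent.

no solution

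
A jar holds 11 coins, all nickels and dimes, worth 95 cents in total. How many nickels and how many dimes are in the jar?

nickels: 3, dimes: 8

Let n = nickels, d = dimes.
  n + d = 11
  5n + 10d = 95
Row-reduce the augmented matrix:
R2 ← R2 − 5·R1.
R2 ← R2 / (5).
R1 ← R1 − 1·R2.
Reading off the reduced rows gives n = 3, d = 8.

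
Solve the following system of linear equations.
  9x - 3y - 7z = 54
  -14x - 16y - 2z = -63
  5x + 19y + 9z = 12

Row-reduce:
R1 ← R1 / (9).
R2 ← R2 + 14·R1.
R3 ← R3 − 5·R1.
R2 ← R2 / (-62/3).
R1 ← R1 + 1/3·R2.
R3 ← R3 − 62/3·R2.
Row 3 reduces to 0 = 3, a contradiction. The system is inconsistent.

no solution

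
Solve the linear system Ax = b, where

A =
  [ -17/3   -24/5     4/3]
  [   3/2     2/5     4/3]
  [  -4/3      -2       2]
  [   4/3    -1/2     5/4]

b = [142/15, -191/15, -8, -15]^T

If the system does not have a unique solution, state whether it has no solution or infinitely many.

Row-reduce the augmented matrix:
R1 ← R1 / (-17/3).
R2 ← R2 − 3/2·R1.
R3 ← R3 + 4/3·R1.
R4 ← R4 − 4/3·R1.
R2 ← R2 / (-74/85).
R1 ← R1 − 72/85·R2.
R3 ← R3 + 74/85·R2.
R4 ← R4 + 277/170·R2.
Swap R3 and R4.
R3 ← R3 / (-707/444).
R1 ← R1 − 52/37·R3.
R2 ← R2 + 215/111·R3.
R4 reduces to 0 = 0, so the extra equation is consistent.
Reading off the reduced rows gives x_1 = -6, x_2 = 4, x_3 = -4.

x_1 = -6, x_2 = 4, x_3 = -4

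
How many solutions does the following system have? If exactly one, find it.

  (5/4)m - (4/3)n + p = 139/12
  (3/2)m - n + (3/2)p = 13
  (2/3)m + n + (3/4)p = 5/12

Row-reduce the augmented matrix:
R1 ← R1 / (5/4).
R2 ← R2 − 3/2·R1.
R3 ← R3 − 2/3·R1.
R2 ← R2 / (3/5).
R1 ← R1 + 16/15·R2.
R3 ← R3 − 77/45·R2.
R3 ← R3 / (-23/36).
R1 ← R1 − 4/3·R3.
R2 ← R2 − 1/2·R3.
Reading off the reduced rows gives m = 1, n = -4, p = 5.

m = 1, n = -4, p = 5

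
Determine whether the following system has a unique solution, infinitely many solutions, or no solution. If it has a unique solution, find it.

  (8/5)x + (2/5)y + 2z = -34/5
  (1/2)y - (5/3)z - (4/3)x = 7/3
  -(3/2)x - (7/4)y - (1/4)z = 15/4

Row-reduce the augmented matrix:
R1 ← R1 / (8/5).
R2 ← R2 + 4/3·R1.
R3 ← R3 + 3/2·R1.
R2 ← R2 / (5/6).
R1 ← R1 − 1/4·R2.
R3 ← R3 + 11/8·R2.
R3 ← R3 / (13/8).
R1 ← R1 − 5/4·R3.
Reading off the reduced rows gives x = 3, y = -4, z = -5.

x = 3, y = -4, z = -5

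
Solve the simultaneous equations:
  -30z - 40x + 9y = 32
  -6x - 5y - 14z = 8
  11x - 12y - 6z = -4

infinitely many solutions

Row-reduce:
R1 ← R1 / (-40).
R2 ← R2 + 6·R1.
R3 ← R3 − 11·R1.
R2 ← R2 / (-127/20).
R1 ← R1 + 9/40·R2.
R3 ← R3 + 381/40·R2.
Rank is 2 with 3 unknowns, leaving z free.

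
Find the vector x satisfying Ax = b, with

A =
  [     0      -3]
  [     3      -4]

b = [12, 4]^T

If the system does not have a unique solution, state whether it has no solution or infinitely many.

x_1 = -4, x_2 = -4

Row-reduce the augmented matrix:
Swap R1 and R2.
R1 ← R1 / (3).
R2 ← R2 / (-3).
R1 ← R1 + 4/3·R2.
Reading off the reduced rows gives x_1 = -4, x_2 = -4.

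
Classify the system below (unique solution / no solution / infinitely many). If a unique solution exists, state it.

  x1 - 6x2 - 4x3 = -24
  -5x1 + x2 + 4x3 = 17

Row-reduce:
R2 ← R2 + 5·R1.
R2 ← R2 / (-29).
R1 ← R1 + 6·R2.
Rank is 2 with 3 unknowns, leaving x3 free.

infinitely many solutions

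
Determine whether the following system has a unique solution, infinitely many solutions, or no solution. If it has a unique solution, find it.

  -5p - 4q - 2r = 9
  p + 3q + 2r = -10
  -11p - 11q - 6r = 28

infinitely many solutions

Row-reduce:
R1 ← R1 / (-5).
R2 ← R2 − 1·R1.
R3 ← R3 + 11·R1.
R2 ← R2 / (11/5).
R1 ← R1 − 4/5·R2.
R3 ← R3 + 11/5·R2.
Rank is 2 with 3 unknowns, leaving r free.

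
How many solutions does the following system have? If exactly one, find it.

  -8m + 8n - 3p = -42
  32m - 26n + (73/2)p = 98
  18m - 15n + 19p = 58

Row-reduce:
R1 ← R1 / (-8).
R2 ← R2 − 32·R1.
R3 ← R3 − 18·R1.
R2 ← R2 / (6).
R1 ← R1 + 1·R2.
R3 ← R3 − 3·R2.
Row 3 reduces to 0 = -3/2, a contradiction. The system is inconsistent.

no solution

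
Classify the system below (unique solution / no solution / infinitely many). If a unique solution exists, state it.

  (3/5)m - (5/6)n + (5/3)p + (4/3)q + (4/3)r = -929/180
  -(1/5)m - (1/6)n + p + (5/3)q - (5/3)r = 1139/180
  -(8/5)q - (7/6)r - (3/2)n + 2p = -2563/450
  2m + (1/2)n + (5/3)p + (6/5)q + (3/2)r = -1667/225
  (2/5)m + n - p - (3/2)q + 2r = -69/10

m = -5/4, n = 1/5, p = -7/3, q = 12/5, r = -8/3

Row-reduce the augmented matrix:
R1 ← R1 / (3/5).
R2 ← R2 + 1/5·R1.
R4 ← R4 − 2·R1.
R5 ← R5 − 2/5·R1.
R2 ← R2 / (-4/9).
R1 ← R1 + 25/18·R2.
R3 ← R3 + 3/2·R2.
R4 ← R4 − 59/18·R2.
R5 ← R5 − 14/9·R2.
R3 ← R3 / (-13/4).
R1 ← R1 + 25/12·R3.
R2 ← R2 + 7/2·R3.
R4 ← R4 − 91/12·R3.
R5 ← R5 − 10/3·R3.
R4 ← R4 / (-241/30).
R1 ← R1 − 95/78·R4.
R2 ← R2 − 302/65·R4.
R3 ← R3 − 349/130·R4.
R5 ← R5 + 154/39·R4.
R5 ← R5 / (14741/6266).
R1 ← R1 − 63515/18798·R5.
R2 ← R2 + 31579/9399·R5.
R3 ← R3 + 8145/3133·R5.
R4 ← R4 − 455/723·R5.
Reading off the reduced rows gives m = -5/4, n = 1/5, p = -7/3, q = 12/5, r = -8/3.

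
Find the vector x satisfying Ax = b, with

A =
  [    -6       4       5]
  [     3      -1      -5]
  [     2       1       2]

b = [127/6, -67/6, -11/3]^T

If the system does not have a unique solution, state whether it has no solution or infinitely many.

Row-reduce the augmented matrix:
R1 ← R1 / (-6).
R2 ← R2 − 3·R1.
R3 ← R3 − 2·R1.
R1 ← R1 + 2/3·R2.
R3 ← R3 − 7/3·R2.
R3 ← R3 / (19/2).
R1 ← R1 + 5/2·R3.
R2 ← R2 + 5/2·R3.
Reading off the reduced rows gives x_1 = -8/3, x_2 = 2/3, x_3 = 1/2.

x_1 = -8/3, x_2 = 2/3, x_3 = 1/2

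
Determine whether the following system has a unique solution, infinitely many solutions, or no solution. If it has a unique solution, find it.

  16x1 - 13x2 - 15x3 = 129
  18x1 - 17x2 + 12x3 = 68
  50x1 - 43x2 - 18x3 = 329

no solution

Row-reduce:
R1 ← R1 / (16).
R2 ← R2 − 18·R1.
R3 ← R3 − 50·R1.
R2 ← R2 / (-19/8).
R1 ← R1 + 13/16·R2.
R3 ← R3 + 19/8·R2.
Row 3 reduces to 0 = 3, a contradiction. The system is inconsistent.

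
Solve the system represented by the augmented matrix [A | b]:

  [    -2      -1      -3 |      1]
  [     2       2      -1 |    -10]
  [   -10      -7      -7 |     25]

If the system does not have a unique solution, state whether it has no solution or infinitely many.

Row-reduce:
R1 ← R1 / (-2).
R2 ← R2 − 2·R1.
R3 ← R3 + 10·R1.
R1 ← R1 − 1/2·R2.
R3 ← R3 + 2·R2.
Row 3 reduces to 0 = 2, a contradiction. The system is inconsistent.

no solution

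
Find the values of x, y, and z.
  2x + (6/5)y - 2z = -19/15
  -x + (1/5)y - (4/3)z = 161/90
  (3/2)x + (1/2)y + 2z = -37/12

Row-reduce the augmented matrix:
R1 ← R1 / (2).
R2 ← R2 + 1·R1.
R3 ← R3 − 3/2·R1.
R2 ← R2 / (4/5).
R1 ← R1 − 3/5·R2.
R3 ← R3 + 2/5·R2.
R3 ← R3 / (7/3).
R1 ← R1 − 3/4·R3.
R2 ← R2 + 35/12·R3.
Reading off the reduced rows gives x = -1, y = -1/2, z = -2/3.

x = -1, y = -1/2, z = -2/3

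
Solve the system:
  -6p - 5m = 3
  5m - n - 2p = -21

Row-reduce:
R1 ← R1 / (-5).
R2 ← R2 − 5·R1.
R2 ← R2 / (-1).
Rank is 2 with 3 unknowns, leaving p free.

infinitely many solutions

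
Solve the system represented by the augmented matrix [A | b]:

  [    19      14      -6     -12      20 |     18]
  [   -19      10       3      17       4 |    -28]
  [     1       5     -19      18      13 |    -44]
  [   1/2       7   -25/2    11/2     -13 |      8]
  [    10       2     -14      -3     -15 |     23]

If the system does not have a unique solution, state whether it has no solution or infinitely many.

no solution

Row-reduce:
R1 ← R1 / (19).
R2 ← R2 + 19·R1.
R3 ← R3 − 1·R1.
R4 ← R4 − 1/2·R1.
R5 ← R5 − 10·R1.
R2 ← R2 / (24).
R1 ← R1 − 14/19·R2.
R3 ← R3 − 81/19·R2.
R4 ← R4 − 126/19·R2.
R5 ← R5 + 102/19·R2.
R3 ← R3 / (-2759/152).
R1 ← R1 + 17/76·R3.
R2 ← R2 + 1/8·R3.
R4 ← R4 + 875/76·R3.
R5 ← R5 + 875/76·R3.
R4 ← R4 / (-607/89).
R1 ← R1 + 268/267·R4.
R2 ← R2 − 23/267·R4.
R3 ← R3 + 87/89·R4.
R5 ← R5 + 607/89·R4.
Row 5 reduces to 0 = 1, a contradiction. The system is inconsistent.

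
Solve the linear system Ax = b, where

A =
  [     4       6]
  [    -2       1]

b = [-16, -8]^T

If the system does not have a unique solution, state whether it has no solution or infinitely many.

Row-reduce the augmented matrix:
R1 ← R1 / (4).
R2 ← R2 + 2·R1.
R2 ← R2 / (4).
R1 ← R1 − 3/2·R2.
Reading off the reduced rows gives x_1 = 2, x_2 = -4.

x_1 = 2, x_2 = -4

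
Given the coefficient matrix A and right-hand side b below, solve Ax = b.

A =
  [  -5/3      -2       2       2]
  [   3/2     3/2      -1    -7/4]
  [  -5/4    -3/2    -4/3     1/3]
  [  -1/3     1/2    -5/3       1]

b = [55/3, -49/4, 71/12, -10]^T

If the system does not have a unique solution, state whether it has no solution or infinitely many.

Row-reduce the augmented matrix:
R1 ← R1 / (-5/3).
R2 ← R2 − 3/2·R1.
R3 ← R3 + 5/4·R1.
R4 ← R4 + 1/3·R1.
R2 ← R2 / (-3/10).
R1 ← R1 − 6/5·R2.
R4 ← R4 − 9/10·R2.
R3 ← R3 / (-17/6).
R1 ← R1 − 2·R3.
R2 ← R2 + 8/3·R3.
R4 ← R4 − 1/3·R3.
R4 ← R4 / (125/204).
R1 ← R1 + 31/17·R4.
R2 ← R2 − 95/102·R4.
R3 ← R3 − 7/17·R4.
Reading off the reduced rows gives x_1 = -5, x_2 = -4, x_3 = 4, x_4 = -3.

x_1 = -5, x_2 = -4, x_3 = 4, x_4 = -3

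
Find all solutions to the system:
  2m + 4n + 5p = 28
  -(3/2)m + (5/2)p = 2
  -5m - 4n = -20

no solution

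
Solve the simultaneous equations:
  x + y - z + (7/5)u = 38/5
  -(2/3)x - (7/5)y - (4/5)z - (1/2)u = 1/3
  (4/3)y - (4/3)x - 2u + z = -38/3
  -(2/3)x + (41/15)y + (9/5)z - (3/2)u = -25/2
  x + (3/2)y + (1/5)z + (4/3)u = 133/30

no solution

Row-reduce:
R2 ← R2 + 2/3·R1.
R3 ← R3 + 4/3·R1.
R4 ← R4 + 2/3·R1.
R5 ← R5 − 1·R1.
R2 ← R2 / (-11/15).
R1 ← R1 − 1·R2.
R3 ← R3 − 8/3·R2.
R4 ← R4 − 17/5·R2.
R5 ← R5 − 1/2·R2.
R3 ← R3 / (-17/3).
R1 ← R1 + 3·R3.
R2 ← R2 − 2·R3.
R4 ← R4 + 17/3·R3.
R5 ← R5 − 1/5·R3.
Swap R4 and R5.
R4 ← R4 / (923/3300).
R1 ← R1 − 27/22·R4.
R2 ← R2 + 9/110·R4.
R3 ← R3 + 14/55·R4.
Row 5 reduces to 0 = 1/2, a contradiction. The system is inconsistent.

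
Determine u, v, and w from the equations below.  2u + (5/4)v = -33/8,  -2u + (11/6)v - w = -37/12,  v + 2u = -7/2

u = -1/2, v = -5/2, w = -1/2

Row-reduce the augmented matrix:
R1 ← R1 / (2).
R2 ← R2 + 2·R1.
R3 ← R3 − 2·R1.
R2 ← R2 / (37/12).
R1 ← R1 − 5/8·R2.
R3 ← R3 + 1/4·R2.
R3 ← R3 / (-3/37).
R1 ← R1 − 15/74·R3.
R2 ← R2 + 12/37·R3.
Reading off the reduced rows gives u = -1/2, v = -5/2, w = -1/2.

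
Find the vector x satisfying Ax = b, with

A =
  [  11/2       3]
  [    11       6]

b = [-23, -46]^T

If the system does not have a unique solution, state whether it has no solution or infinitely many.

infinitely many solutions

Row-reduce:
R1 ← R1 / (11/2).
R2 ← R2 − 11·R1.
Rank is 1 with 2 unknowns, leaving x_2 free.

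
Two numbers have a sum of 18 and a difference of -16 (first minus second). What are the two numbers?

first number: 1, second number: 17

Let x = first number, y = second number.
  x + y = 18
  x - y = -16
From equation 1: x = 18 − y.
Substitute into equation 2 and solve: y = 17.
Then x = 1.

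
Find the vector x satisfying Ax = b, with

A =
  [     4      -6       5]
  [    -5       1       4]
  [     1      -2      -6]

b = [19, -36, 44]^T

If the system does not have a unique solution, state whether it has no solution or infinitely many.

Row-reduce the augmented matrix:
R1 ← R1 / (4).
R2 ← R2 + 5·R1.
R3 ← R3 − 1·R1.
R2 ← R2 / (-13/2).
R1 ← R1 + 3/2·R2.
R3 ← R3 + 1/2·R2.
R3 ← R3 / (-209/26).
R1 ← R1 + 29/26·R3.
R2 ← R2 + 41/26·R3.
Reading off the reduced rows gives x_1 = 2, x_2 = -6, x_3 = -5.

x_1 = 2, x_2 = -6, x_3 = -5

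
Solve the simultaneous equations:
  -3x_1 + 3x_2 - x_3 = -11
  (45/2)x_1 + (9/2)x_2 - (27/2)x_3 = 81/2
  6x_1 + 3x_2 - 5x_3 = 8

Row-reduce:
R1 ← R1 / (-3).
R2 ← R2 − 45/2·R1.
R3 ← R3 − 6·R1.
R2 ← R2 / (27).
R1 ← R1 + 1·R2.
R3 ← R3 − 9·R2.
Rank is 2 with 3 unknowns, leaving x_3 free.

infinitely many solutions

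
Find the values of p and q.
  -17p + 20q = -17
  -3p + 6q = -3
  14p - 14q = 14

p = 1, q = 0

Row-reduce the augmented matrix:
R1 ← R1 / (-17).
R2 ← R2 + 3·R1.
R3 ← R3 − 14·R1.
R2 ← R2 / (42/17).
R1 ← R1 + 20/17·R2.
R3 ← R3 − 42/17·R2.
R3 reduces to 0 = 0, so the extra equation is consistent.
Reading off the reduced rows gives p = 1, q = 0.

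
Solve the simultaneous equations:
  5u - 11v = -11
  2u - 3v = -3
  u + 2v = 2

u = 0, v = 1

Row-reduce the augmented matrix:
R1 ← R1 / (5).
R2 ← R2 − 2·R1.
R3 ← R3 − 1·R1.
R2 ← R2 / (7/5).
R1 ← R1 + 11/5·R2.
R3 ← R3 − 21/5·R2.
R3 reduces to 0 = 0, so the extra equation is consistent.
Reading off the reduced rows gives u = 0, v = 1.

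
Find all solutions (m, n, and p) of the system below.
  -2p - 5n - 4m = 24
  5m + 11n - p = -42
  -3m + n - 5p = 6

infinitely many solutions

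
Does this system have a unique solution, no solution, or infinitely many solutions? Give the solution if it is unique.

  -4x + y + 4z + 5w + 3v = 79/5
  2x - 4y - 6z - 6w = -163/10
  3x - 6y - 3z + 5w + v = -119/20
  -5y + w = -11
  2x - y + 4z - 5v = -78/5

x = 2/5, y = 12/5, z = 1/4, w = 1, v = 3

Row-reduce the augmented matrix:
R1 ← R1 / (-4).
R2 ← R2 − 2·R1.
R3 ← R3 − 3·R1.
R5 ← R5 − 2·R1.
R2 ← R2 / (-7/2).
R1 ← R1 + 1/4·R2.
R3 ← R3 + 21/4·R2.
R4 ← R4 + 5·R2.
R5 ← R5 + 1/2·R2.
R3 ← R3 / (6).
R1 ← R1 + 5/7·R3.
R2 ← R2 − 8/7·R3.
R4 ← R4 − 40/7·R3.
R5 ← R5 − 46/7·R3.
R4 ← R4 / (-22/3).
R1 ← R1 − 2/3·R4.
R2 ← R2 + 5/3·R4.
R3 ← R3 − 7/3·R4.
R5 ← R5 + 37/3·R4.
R5 ← R5 / (61/154).
R1 ← R1 + 157/154·R5.
R2 ← R2 − 13/154·R5.
R3 ← R3 + 9/11·R5.
R4 ← R4 − 65/154·R5.
Reading off the reduced rows gives x = 2/5, y = 12/5, z = 1/4, w = 1, v = 3.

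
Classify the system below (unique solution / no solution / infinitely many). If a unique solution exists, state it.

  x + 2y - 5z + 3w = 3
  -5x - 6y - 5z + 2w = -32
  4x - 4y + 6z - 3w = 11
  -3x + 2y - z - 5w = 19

Row-reduce the augmented matrix:
R2 ← R2 + 5·R1.
R3 ← R3 − 4·R1.
R4 ← R4 + 3·R1.
R2 ← R2 / (4).
R1 ← R1 − 2·R2.
R3 ← R3 + 12·R2.
R4 ← R4 − 8·R2.
R3 ← R3 / (-64).
R1 ← R1 − 10·R3.
R2 ← R2 + 15/2·R3.
R4 ← R4 − 44·R3.
R4 ← R4 / (-21/4).
R1 ← R1 − 1/8·R4.
R2 ← R2 − 1/32·R4.
R3 ← R3 + 9/16·R4.
Reading off the reduced rows gives x = 4, y = 2, z = -2, w = -5.

x = 4, y = 2, z = -2, w = -5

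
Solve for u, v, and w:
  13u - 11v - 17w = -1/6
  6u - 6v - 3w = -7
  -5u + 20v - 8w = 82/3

Row-reduce the augmented matrix:
R1 ← R1 / (13).
R2 ← R2 − 6·R1.
R3 ← R3 + 5·R1.
R2 ← R2 / (-12/13).
R1 ← R1 + 11/13·R2.
R3 ← R3 − 205/13·R2.
R3 ← R3 / (273/4).
R1 ← R1 + 23/4·R3.
R2 ← R2 + 21/4·R3.
Reading off the reduced rows gives u = -4/3, v = 1/2, w = -4/3.

u = -4/3, v = 1/2, w = -4/3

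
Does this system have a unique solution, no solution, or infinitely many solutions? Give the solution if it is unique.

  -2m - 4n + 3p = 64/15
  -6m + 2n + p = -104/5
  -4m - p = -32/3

Row-reduce the augmented matrix:
R1 ← R1 / (-2).
R2 ← R2 + 6·R1.
R3 ← R3 + 4·R1.
R2 ← R2 / (14).
R1 ← R1 − 2·R2.
R3 ← R3 − 8·R2.
R3 ← R3 / (-17/7).
R1 ← R1 + 5/14·R3.
R2 ← R2 + 4/7·R3.
Reading off the reduced rows gives m = 8/3, n = -12/5, p = 0.

m = 8/3, n = -12/5, p = 0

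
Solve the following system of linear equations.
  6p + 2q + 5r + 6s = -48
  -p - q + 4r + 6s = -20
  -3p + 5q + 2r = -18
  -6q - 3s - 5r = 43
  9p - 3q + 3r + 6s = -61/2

Row-reduce:
R1 ← R1 / (6).
R2 ← R2 + 1·R1.
R3 ← R3 + 3·R1.
R5 ← R5 − 9·R1.
R2 ← R2 / (-2/3).
R1 ← R1 − 1/3·R2.
R3 ← R3 − 6·R2.
R4 ← R4 + 6·R2.
R5 ← R5 + 6·R2.
R3 ← R3 / (48).
R1 ← R1 − 13/4·R3.
R2 ← R2 + 29/4·R3.
R4 ← R4 + 97/2·R3.
R5 ← R5 + 48·R3.
R4 ← R4 / (11/16).
R1 ← R1 − 1/32·R4.
R2 ← R2 + 17/32·R4.
R3 ← R3 − 11/8·R4.
Row 5 reduces to 0 = -1/2, a contradiction. The system is inconsistent.

no solution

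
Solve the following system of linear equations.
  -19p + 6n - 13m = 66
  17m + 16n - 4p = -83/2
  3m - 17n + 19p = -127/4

Row-reduce the augmented matrix:
R1 ← R1 / (-13).
R2 ← R2 − 17·R1.
R3 ← R3 − 3·R1.
R2 ← R2 / (310/13).
R1 ← R1 + 6/13·R2.
R3 ← R3 + 203/13·R2.
R3 ← R3 / (-265/62).
R1 ← R1 − 28/31·R3.
R2 ← R2 + 75/62·R3.
Reading off the reduced rows gives m = -3/2, n = -7/4, p = -3.

m = -3/2, n = -7/4, p = -3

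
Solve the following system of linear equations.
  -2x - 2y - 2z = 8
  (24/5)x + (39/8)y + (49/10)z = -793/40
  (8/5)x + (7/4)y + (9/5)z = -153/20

infinitely many solutions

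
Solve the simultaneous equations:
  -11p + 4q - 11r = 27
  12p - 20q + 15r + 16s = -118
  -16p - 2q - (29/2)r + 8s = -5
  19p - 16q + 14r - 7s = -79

infinitely many solutions

Row-reduce:
R1 ← R1 / (-11).
R2 ← R2 − 12·R1.
R3 ← R3 + 16·R1.
R4 ← R4 − 19·R1.
R2 ← R2 / (-172/11).
R1 ← R1 + 4/11·R2.
R3 ← R3 + 86/11·R2.
R4 ← R4 + 100/11·R2.
Swap R3 and R4.
R3 ← R3 / (-290/43).
R1 ← R1 − 40/43·R3.
R2 ← R2 + 33/172·R3.
Rank is 3 with 4 unknowns, leaving s free.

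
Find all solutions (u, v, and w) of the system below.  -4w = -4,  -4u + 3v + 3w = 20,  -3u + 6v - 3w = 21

u = -2, v = 3, w = 1

Row-reduce the augmented matrix:
Swap R1 and R2.
R1 ← R1 / (-4).
R3 ← R3 + 3·R1.
Swap R2 and R3.
R2 ← R2 / (15/4).
R1 ← R1 + 3/4·R2.
R3 ← R3 / (-4).
R1 ← R1 + 9/5·R3.
R2 ← R2 + 7/5·R3.
Reading off the reduced rows gives u = -2, v = 3, w = 1.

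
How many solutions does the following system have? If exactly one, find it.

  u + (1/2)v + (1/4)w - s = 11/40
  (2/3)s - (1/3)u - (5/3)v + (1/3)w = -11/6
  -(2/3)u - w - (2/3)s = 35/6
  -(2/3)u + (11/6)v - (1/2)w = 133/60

u = -2, v = -1/5, w = -5/2, s = -3

Row-reduce the augmented matrix:
R2 ← R2 + 1/3·R1.
R3 ← R3 + 2/3·R1.
R4 ← R4 + 2/3·R1.
R2 ← R2 / (-3/2).
R1 ← R1 − 1/2·R2.
R3 ← R3 − 1/3·R2.
R4 ← R4 − 13/6·R2.
R3 ← R3 / (-20/27).
R1 ← R1 − 7/18·R3.
R2 ← R2 + 5/18·R3.
R4 ← R4 − 29/108·R3.
R4 ← R4 / (-77/120).
R1 ← R1 + 31/20·R4.
R2 ← R2 − 1/4·R4.
R3 ← R3 − 17/10·R4.
Reading off the reduced rows gives u = -2, v = -1/5, w = -5/2, s = -3.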